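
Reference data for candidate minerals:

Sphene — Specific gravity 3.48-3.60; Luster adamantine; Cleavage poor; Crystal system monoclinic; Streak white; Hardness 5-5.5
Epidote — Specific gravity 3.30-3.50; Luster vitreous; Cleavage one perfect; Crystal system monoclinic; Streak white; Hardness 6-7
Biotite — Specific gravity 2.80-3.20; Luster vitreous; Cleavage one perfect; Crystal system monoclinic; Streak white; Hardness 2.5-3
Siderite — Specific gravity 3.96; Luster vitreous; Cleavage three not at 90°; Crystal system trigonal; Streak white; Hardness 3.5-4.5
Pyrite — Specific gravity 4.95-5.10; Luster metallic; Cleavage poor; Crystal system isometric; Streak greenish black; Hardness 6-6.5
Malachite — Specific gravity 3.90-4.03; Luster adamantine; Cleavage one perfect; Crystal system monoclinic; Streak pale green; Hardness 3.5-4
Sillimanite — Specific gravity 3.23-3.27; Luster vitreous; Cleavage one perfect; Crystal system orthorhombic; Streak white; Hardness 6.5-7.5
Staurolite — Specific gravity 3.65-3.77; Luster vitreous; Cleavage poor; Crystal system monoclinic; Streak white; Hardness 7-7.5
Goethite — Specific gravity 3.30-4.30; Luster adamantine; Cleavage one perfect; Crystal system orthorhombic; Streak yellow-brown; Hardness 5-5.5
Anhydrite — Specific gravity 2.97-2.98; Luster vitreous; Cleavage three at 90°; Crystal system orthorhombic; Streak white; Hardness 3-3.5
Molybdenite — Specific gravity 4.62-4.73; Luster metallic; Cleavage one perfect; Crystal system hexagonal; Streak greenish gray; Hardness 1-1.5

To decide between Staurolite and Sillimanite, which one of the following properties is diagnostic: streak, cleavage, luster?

Streak: both white — shared.
Cleavage: Staurolite poor, Sillimanite one perfect — different.
Luster: both vitreous — shared.
Of the listed properties, cleavage is the one that separates them.

cleavage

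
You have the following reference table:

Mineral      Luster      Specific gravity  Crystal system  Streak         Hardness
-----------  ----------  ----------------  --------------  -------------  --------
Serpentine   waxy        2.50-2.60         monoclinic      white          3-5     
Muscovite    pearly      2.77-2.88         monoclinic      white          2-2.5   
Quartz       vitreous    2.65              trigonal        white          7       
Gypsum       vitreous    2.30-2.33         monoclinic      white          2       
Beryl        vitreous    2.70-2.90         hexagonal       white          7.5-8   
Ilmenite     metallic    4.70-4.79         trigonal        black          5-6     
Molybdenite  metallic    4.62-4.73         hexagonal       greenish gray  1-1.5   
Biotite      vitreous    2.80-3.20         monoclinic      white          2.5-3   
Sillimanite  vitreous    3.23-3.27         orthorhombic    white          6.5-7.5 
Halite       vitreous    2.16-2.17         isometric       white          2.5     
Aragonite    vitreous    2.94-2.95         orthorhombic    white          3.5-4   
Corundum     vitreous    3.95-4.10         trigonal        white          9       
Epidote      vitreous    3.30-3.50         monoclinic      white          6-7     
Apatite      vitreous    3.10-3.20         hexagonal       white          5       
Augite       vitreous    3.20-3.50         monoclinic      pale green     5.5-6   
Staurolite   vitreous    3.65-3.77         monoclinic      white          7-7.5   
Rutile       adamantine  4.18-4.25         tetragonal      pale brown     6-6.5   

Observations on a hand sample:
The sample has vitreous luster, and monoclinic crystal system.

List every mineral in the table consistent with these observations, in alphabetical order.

Augite, Biotite, Epidote, Gypsum, Staurolite

Vitreous luster rules out Serpentine, Muscovite, Ilmenite, Molybdenite, Rutile.
Monoclinic crystal system — leaves Gypsum, Biotite, Epidote, Augite, Staurolite.
The minerals that satisfy all observations are Augite, Biotite, Epidote, Gypsum, Staurolite.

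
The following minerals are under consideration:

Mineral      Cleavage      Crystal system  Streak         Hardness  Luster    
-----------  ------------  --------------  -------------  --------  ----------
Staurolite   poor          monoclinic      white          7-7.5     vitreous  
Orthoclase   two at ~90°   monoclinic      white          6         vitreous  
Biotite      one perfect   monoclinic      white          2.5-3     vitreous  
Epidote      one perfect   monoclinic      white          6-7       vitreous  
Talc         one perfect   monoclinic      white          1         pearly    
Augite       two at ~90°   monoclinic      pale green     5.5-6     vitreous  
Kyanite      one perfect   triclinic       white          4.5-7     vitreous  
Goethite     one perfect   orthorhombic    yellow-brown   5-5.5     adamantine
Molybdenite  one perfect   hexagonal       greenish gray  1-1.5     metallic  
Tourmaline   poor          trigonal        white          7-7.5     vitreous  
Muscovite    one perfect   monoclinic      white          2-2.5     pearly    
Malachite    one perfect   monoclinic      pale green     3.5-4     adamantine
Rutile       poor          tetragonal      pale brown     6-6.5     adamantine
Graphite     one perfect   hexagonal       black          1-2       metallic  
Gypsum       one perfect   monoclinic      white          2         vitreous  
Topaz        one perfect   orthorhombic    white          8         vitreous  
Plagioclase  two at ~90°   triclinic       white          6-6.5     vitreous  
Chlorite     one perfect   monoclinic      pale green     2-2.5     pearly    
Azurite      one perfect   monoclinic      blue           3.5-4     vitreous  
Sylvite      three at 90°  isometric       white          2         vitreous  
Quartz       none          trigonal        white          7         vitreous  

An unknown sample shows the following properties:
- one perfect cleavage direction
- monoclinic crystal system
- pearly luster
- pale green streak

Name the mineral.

One perfect cleavage direction — Biotite, Epidote, Talc, Kyanite, Goethite, Molybdenite, Muscovite, Malachite, Graphite, Gypsum, Topaz, Chlorite, Azurite remain.
Monoclinic crystal system excludes Kyanite, Goethite, Molybdenite, Graphite, Topaz.
Pearly luster — leaves Talc, Muscovite, Chlorite.
Pale green streak — narrows the field to Chlorite.
The only mineral consistent with every observation is Chlorite.

Chlorite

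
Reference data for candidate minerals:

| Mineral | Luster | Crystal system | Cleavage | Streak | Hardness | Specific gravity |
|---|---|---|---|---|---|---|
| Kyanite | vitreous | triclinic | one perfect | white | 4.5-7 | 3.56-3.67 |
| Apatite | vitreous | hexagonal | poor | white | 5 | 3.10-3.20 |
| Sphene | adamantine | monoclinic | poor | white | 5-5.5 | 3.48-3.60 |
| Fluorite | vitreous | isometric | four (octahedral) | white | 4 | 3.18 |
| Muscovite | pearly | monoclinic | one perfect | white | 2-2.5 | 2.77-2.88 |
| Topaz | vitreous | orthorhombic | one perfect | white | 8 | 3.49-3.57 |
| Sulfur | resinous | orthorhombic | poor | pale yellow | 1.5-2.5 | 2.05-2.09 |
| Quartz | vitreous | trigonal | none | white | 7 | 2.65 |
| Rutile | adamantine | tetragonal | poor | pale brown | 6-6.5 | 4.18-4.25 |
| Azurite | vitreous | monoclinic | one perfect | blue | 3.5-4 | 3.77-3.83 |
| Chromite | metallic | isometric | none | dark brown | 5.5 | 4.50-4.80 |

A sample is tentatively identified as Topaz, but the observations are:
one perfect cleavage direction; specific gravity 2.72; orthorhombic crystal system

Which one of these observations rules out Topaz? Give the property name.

specific gravity

One perfect cleavage direction: Topaz has cleavage one perfect — consistent.
Specific gravity 2.72: Topaz has SG 3.49-3.57 — does not match.
Orthorhombic crystal system: Topaz has orthorhombic system — consistent.
The specific gravity is the one property that does not fit.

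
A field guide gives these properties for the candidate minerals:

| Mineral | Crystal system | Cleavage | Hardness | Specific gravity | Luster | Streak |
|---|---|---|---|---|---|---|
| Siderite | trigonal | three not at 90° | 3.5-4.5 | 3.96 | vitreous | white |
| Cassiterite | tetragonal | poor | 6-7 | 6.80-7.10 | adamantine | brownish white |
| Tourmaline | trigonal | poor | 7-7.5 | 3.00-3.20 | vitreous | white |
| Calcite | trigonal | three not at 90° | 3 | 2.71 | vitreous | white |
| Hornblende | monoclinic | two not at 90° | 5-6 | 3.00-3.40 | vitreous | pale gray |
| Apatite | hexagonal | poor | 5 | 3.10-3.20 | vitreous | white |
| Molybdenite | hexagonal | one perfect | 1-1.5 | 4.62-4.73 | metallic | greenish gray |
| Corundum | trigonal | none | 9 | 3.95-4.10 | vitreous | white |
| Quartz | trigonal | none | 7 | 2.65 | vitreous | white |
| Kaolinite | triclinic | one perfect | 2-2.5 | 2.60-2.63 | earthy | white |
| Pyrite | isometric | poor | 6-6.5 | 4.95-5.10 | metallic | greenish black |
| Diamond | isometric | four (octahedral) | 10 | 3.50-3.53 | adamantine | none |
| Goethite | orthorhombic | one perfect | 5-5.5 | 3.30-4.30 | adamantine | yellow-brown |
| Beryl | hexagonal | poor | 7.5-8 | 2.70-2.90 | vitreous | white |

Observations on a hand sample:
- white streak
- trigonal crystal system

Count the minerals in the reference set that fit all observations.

White streak eliminates Cassiterite, Hornblende, Molybdenite, Pyrite, Diamond, Goethite.
Trigonal crystal system eliminates Apatite, Kaolinite, Beryl.
Consistent with every observation: Calcite, Corundum, Quartz, Siderite, Tourmaline.
That is 5 minerals.

5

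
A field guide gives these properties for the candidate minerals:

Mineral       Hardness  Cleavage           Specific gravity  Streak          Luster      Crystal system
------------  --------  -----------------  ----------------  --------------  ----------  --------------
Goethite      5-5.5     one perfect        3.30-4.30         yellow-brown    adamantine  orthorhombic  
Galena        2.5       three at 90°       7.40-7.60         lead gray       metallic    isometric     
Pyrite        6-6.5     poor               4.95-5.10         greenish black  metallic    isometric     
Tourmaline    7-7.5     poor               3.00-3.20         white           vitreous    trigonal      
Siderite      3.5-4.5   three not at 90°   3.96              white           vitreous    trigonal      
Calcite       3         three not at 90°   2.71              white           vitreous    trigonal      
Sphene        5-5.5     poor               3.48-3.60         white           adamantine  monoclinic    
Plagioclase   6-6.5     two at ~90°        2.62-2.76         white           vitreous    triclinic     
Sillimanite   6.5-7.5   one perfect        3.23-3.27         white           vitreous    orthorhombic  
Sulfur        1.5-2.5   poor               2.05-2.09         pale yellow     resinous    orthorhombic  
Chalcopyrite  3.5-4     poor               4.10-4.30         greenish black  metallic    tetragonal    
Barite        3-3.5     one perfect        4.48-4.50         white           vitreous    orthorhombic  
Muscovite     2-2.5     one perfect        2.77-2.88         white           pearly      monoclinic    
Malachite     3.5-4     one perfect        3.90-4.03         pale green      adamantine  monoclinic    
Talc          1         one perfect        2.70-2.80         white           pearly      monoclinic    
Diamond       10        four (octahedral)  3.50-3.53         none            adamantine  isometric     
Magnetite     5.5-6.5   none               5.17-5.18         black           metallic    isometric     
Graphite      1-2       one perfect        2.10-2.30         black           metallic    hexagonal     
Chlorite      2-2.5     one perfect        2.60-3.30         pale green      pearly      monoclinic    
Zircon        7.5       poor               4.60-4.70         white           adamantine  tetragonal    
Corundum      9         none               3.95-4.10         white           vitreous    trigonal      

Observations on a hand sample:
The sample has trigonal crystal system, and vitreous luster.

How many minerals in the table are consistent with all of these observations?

Trigonal crystal system — leaves Tourmaline, Siderite, Calcite, Corundum.
Vitreous luster — consistent with all remaining minerals.
Consistent with every observation: Calcite, Corundum, Siderite, Tourmaline.
That is 4 minerals.

4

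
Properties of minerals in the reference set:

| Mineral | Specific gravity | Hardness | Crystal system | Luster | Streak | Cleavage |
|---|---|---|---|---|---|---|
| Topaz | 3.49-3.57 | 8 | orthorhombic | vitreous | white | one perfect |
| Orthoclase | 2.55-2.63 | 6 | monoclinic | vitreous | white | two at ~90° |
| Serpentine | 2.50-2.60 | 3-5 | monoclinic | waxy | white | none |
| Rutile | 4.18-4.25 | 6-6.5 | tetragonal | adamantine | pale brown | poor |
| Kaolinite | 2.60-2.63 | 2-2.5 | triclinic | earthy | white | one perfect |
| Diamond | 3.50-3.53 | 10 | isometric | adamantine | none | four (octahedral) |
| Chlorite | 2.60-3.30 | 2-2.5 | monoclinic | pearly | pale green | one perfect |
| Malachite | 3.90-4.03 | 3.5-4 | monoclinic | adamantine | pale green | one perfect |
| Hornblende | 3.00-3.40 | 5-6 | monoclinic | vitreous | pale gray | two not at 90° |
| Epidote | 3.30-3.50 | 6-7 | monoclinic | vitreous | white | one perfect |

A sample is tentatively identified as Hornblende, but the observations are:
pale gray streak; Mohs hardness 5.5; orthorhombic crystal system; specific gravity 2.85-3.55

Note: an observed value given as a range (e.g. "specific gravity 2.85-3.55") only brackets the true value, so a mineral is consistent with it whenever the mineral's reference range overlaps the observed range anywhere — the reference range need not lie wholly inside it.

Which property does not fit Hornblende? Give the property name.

crystal system

Pale gray streak: Hornblende has pale gray streak — agrees.
Mohs hardness 5.5: Hornblende has hardness 5-6 — agrees.
Orthorhombic crystal system: Hornblende has monoclinic system — outside the reference range.
Specific gravity 2.85-3.55: Hornblende has SG 3.00-3.40 — agrees.
The crystal system is the one property that does not fit.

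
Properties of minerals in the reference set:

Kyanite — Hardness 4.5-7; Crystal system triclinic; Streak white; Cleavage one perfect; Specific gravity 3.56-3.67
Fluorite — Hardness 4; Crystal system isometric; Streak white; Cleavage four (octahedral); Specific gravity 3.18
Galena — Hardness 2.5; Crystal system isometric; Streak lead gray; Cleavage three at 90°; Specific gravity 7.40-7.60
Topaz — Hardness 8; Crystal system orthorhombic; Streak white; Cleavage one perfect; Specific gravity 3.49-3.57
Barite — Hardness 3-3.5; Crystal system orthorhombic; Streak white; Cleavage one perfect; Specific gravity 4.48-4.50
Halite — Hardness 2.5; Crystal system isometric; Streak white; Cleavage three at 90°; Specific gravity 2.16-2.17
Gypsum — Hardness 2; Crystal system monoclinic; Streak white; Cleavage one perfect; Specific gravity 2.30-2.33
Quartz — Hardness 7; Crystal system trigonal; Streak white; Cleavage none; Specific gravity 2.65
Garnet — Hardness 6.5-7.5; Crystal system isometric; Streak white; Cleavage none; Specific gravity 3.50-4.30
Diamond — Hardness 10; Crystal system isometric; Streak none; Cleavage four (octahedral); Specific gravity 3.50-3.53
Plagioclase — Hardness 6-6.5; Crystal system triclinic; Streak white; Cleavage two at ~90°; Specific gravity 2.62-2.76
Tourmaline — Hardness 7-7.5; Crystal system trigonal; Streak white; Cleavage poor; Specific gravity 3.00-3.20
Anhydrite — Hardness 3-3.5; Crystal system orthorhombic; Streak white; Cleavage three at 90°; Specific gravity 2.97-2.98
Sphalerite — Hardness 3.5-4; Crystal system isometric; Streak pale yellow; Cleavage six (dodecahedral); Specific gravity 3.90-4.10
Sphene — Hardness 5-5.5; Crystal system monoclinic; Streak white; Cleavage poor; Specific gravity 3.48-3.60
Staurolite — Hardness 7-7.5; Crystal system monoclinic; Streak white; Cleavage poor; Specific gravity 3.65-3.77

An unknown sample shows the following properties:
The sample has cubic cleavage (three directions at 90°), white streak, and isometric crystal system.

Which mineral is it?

Halite

Cubic cleavage (three directions at 90°) — only Galena, Halite, Anhydrite remain.
White streak rules out Galena.
Isometric crystal system is inconsistent with Anhydrite.
The only mineral consistent with every observation is Halite.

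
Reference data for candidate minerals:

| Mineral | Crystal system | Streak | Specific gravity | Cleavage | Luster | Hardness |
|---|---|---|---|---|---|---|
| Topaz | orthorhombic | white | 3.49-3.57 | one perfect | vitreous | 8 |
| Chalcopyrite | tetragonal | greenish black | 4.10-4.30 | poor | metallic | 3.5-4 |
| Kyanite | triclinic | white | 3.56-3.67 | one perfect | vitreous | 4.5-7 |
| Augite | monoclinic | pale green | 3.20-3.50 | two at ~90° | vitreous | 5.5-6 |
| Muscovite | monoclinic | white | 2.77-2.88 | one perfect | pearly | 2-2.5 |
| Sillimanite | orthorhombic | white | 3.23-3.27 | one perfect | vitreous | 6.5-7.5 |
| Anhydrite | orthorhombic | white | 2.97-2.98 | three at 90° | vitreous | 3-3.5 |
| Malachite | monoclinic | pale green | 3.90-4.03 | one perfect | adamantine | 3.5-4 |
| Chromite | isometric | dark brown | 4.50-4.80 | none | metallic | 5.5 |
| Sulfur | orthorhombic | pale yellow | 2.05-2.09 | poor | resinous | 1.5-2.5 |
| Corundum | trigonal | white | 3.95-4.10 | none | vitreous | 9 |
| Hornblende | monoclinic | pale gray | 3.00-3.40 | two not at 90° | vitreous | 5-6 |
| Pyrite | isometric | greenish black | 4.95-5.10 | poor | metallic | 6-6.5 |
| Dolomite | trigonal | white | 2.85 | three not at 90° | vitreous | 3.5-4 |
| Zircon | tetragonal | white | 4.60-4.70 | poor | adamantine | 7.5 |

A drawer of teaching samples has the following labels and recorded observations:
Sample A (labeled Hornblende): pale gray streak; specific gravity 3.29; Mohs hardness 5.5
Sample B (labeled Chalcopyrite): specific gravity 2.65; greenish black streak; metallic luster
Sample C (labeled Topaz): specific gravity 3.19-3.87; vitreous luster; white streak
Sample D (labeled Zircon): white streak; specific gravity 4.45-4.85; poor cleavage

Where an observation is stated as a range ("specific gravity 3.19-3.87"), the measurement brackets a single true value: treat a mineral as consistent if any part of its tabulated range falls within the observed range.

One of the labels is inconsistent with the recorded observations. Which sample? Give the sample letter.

Sample A: observations are consistent with Hornblende.
Sample B: Chalcopyrite has SG 4.10-4.30, but the record shows specific gravity 2.65 — this label is wrong.
Sample C: observations are consistent with Topaz.
Sample D: observations are consistent with Zircon.
Only sample B is inconsistent with its label.

B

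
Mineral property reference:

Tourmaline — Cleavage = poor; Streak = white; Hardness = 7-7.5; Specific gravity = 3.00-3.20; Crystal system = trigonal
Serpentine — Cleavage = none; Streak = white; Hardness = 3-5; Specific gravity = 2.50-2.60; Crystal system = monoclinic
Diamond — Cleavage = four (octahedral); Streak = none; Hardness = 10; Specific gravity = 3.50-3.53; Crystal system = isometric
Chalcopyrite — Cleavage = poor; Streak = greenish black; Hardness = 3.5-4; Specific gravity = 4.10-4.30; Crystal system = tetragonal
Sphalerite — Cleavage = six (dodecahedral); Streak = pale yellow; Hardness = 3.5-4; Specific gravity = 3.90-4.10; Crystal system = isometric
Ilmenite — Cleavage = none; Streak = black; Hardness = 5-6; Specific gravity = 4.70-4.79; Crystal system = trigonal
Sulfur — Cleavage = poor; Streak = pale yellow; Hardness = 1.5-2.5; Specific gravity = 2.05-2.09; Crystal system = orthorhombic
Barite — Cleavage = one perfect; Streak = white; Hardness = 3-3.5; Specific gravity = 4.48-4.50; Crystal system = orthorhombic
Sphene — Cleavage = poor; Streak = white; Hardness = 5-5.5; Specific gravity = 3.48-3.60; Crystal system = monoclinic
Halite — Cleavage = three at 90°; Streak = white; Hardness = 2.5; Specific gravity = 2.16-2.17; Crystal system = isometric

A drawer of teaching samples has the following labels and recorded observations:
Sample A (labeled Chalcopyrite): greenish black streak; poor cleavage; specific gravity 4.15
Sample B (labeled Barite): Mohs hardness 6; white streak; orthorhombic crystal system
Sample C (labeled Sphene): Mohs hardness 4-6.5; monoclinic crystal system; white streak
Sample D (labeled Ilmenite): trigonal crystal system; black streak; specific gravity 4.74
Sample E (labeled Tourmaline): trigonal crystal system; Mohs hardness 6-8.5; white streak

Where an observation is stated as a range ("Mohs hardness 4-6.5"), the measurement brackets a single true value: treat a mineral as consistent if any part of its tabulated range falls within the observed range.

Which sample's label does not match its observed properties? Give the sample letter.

Sample A: nothing contradicts Chalcopyrite.
Sample B: Barite has hardness 3-3.5, but the record shows Mohs hardness 6 — this label is wrong.
Sample C: nothing contradicts Sphene.
Sample D: nothing contradicts Ilmenite.
Sample E: nothing contradicts Tourmaline.
Sample B is the mislabeled one.

B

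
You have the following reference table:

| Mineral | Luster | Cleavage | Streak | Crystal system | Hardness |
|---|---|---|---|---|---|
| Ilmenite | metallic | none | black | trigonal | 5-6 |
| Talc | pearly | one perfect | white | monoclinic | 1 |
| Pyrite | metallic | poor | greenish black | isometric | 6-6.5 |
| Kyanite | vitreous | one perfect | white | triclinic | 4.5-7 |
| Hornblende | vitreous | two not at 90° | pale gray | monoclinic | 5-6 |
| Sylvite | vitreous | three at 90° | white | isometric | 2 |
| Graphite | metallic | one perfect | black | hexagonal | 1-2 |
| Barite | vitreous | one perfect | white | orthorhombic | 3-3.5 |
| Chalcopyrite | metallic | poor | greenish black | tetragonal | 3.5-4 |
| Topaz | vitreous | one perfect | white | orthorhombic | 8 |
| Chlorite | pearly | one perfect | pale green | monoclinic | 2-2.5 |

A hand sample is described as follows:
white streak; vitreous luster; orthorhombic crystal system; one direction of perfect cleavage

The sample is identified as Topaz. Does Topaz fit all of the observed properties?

Consistent

White streak — agrees with Topaz (white streak).
Vitreous luster — agrees with Topaz (vitreous luster).
Orthorhombic crystal system — agrees with Topaz (orthorhombic system).
One direction of perfect cleavage — agrees with Topaz (cleavage one perfect).
All observations are consistent with the tabulated values for Topaz.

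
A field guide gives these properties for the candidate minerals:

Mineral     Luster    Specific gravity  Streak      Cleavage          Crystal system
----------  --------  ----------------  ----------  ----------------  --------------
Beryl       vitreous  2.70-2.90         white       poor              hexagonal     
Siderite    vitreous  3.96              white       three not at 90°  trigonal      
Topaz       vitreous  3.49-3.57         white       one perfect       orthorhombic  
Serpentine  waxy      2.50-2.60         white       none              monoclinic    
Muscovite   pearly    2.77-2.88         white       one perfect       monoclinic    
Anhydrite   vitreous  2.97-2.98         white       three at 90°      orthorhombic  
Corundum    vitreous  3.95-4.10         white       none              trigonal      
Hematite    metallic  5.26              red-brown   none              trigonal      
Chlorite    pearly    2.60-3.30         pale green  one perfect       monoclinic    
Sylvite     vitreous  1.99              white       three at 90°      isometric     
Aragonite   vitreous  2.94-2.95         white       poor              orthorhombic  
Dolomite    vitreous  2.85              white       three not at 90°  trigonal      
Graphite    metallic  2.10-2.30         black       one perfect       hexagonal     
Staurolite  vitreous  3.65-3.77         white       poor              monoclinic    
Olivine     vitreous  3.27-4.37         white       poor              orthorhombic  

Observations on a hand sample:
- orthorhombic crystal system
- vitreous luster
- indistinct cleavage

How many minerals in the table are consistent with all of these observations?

2

Orthorhombic crystal system: leaves Topaz, Anhydrite, Aragonite, Olivine.
Vitreous luster: all remaining candidates fit.
Indistinct cleavage is inconsistent with Topaz, Anhydrite.
Remaining candidates: Aragonite, Olivine.
That is 2 minerals.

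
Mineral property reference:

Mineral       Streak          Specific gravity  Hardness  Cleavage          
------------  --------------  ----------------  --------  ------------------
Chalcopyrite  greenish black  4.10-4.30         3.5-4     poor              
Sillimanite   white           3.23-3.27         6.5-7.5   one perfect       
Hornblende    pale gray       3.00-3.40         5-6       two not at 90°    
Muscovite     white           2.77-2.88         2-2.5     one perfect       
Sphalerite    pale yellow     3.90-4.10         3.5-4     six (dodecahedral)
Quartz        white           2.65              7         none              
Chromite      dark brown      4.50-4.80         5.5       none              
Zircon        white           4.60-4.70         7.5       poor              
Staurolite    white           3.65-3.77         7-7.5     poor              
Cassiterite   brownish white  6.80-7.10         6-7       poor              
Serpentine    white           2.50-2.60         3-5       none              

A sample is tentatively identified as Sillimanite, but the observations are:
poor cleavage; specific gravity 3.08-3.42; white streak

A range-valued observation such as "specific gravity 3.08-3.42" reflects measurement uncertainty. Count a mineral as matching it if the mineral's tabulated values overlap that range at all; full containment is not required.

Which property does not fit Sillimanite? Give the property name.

cleavage

Poor cleavage: Sillimanite has cleavage one perfect — inconsistent.
Specific gravity 3.08-3.42: Sillimanite has SG 3.23-3.27 — agrees.
White streak: Sillimanite has white streak — agrees.
Everything matches except the cleavage.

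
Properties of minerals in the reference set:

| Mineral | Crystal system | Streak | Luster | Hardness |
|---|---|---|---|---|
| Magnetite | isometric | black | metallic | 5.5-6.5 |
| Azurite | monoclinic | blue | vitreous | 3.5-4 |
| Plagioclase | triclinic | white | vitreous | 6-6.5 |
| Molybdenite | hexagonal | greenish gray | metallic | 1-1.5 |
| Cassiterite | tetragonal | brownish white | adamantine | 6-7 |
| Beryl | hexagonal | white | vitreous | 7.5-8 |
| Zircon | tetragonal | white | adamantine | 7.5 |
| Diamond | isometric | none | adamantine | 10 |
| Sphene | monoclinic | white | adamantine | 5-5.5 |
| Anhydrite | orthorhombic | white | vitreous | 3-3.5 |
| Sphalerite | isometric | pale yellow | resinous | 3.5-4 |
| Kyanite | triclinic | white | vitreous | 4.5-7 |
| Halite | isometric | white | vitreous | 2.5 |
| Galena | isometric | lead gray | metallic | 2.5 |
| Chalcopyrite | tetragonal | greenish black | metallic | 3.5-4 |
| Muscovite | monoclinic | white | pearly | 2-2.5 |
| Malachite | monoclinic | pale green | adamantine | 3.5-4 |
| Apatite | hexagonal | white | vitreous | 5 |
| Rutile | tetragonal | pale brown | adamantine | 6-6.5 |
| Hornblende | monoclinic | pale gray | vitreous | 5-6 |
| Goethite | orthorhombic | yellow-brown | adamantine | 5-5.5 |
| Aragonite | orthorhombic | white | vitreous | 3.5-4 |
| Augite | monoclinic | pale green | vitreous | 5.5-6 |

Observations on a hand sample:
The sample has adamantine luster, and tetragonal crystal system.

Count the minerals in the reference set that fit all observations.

3

Adamantine luster — leaves Cassiterite, Zircon, Diamond, Sphene, Malachite, Rutile, Goethite.
Tetragonal crystal system — only Cassiterite, Zircon, Rutile remain.
The minerals that satisfy all observations are Cassiterite, Rutile, Zircon.
That is 3 minerals.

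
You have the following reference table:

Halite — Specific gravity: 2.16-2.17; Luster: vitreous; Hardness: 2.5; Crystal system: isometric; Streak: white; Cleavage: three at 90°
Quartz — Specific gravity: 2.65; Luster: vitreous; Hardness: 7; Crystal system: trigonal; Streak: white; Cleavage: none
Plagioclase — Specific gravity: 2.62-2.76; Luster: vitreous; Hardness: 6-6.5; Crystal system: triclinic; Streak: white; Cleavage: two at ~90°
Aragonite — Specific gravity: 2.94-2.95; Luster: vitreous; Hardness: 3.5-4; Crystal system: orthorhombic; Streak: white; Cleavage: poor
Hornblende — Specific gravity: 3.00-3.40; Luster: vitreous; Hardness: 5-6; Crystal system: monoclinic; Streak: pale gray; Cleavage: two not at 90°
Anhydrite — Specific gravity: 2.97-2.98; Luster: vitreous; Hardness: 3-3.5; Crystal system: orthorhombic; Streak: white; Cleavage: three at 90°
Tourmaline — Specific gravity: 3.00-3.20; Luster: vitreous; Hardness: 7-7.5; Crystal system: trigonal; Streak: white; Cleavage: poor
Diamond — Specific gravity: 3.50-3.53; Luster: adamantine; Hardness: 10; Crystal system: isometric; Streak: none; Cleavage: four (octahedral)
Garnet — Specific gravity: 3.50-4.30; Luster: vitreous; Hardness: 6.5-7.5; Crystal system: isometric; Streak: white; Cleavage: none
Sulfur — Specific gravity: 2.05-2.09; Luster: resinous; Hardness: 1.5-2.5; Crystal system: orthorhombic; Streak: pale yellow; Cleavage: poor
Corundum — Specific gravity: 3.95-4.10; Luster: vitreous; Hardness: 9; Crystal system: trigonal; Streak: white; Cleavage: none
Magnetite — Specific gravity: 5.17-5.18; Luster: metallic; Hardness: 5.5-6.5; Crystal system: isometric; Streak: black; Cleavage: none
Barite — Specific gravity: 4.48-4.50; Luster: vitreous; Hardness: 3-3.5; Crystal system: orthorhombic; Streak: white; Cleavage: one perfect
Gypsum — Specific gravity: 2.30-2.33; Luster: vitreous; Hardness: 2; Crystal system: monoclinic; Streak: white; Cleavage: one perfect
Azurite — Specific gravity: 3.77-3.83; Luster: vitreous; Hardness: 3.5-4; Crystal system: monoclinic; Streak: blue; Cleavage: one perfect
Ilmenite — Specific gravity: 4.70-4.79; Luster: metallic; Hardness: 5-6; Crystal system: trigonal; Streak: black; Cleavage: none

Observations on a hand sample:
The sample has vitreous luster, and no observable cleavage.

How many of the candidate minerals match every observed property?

3

Vitreous luster rules out Diamond, Sulfur, Magnetite, Ilmenite.
No observable cleavage — only Quartz, Garnet, Corundum remain.
Remaining candidates: Corundum, Garnet, Quartz.
That is 3 minerals.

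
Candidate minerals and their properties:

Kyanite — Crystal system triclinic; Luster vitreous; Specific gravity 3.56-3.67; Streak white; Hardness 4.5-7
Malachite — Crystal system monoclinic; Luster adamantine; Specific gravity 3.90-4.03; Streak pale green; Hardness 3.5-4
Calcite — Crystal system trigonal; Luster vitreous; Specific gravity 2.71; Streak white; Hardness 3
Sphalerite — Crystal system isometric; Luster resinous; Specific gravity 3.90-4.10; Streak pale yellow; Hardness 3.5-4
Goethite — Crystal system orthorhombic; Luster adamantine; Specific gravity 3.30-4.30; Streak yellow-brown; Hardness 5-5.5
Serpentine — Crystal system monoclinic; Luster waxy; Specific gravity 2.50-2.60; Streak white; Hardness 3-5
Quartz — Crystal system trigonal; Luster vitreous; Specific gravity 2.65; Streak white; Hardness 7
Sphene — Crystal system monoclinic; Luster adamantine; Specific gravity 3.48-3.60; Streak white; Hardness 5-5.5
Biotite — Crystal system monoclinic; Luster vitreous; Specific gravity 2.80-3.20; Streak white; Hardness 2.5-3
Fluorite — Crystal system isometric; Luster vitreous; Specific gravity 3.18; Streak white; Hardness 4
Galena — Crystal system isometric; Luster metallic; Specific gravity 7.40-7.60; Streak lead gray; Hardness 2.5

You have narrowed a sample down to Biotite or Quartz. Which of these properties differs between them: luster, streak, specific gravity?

specific gravity

Luster: both vitreous — same for both.
Streak: both white — same for both.
Specific gravity: Biotite 2.80-3.20, Quartz 2.65 — distinct.
Specific gravity is the diagnostic property here.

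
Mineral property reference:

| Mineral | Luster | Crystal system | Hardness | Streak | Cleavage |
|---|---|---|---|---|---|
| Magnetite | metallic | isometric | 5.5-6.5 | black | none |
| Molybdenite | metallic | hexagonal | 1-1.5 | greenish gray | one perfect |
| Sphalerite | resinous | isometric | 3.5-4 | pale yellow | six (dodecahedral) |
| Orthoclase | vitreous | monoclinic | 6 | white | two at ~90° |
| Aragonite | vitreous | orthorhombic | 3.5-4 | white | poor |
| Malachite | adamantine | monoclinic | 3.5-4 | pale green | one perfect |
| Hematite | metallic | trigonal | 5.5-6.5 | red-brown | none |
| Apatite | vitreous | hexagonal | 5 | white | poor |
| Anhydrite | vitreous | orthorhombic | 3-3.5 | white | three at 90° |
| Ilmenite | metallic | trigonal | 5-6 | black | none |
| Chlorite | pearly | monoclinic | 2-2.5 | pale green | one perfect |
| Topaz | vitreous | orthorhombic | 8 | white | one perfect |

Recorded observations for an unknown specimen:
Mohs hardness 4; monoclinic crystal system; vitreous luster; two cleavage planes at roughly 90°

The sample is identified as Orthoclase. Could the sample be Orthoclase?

No

Mohs hardness 4 — Orthoclase has hardness 6; a mismatch.
Monoclinic crystal system — matches Orthoclase (monoclinic system).
Vitreous luster — matches Orthoclase (vitreous luster).
Two cleavage planes at roughly 90° — matches Orthoclase (cleavage two at ~90°).
Orthoclase is excluded by the hardness.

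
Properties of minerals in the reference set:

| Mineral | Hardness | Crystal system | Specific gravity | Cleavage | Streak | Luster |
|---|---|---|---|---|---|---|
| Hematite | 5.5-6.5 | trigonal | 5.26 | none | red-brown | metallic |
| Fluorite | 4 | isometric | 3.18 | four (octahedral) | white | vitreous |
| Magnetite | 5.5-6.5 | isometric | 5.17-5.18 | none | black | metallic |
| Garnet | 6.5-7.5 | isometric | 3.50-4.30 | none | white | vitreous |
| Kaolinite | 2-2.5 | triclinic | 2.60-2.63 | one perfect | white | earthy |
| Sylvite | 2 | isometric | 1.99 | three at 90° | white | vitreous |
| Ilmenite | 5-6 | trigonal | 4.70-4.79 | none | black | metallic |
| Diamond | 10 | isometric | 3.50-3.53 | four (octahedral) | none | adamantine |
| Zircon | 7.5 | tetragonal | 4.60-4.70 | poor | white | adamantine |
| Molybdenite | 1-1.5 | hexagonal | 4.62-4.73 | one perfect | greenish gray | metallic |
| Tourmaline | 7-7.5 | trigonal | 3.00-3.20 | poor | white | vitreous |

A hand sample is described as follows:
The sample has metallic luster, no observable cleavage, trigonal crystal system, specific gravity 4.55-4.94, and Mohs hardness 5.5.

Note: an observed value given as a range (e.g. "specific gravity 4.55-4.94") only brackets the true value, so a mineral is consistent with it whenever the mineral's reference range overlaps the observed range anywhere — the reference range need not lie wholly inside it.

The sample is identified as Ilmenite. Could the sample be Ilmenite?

Consistent

Metallic luster — agrees with Ilmenite (metallic luster).
No observable cleavage — agrees with Ilmenite (cleavage none).
Trigonal crystal system — agrees with Ilmenite (trigonal system).
Specific gravity 4.55-4.94 — agrees with Ilmenite (SG 4.70-4.79).
Mohs hardness 5.5 — agrees with Ilmenite (hardness 5-6).
Every observed property is compatible with the reference values for Ilmenite.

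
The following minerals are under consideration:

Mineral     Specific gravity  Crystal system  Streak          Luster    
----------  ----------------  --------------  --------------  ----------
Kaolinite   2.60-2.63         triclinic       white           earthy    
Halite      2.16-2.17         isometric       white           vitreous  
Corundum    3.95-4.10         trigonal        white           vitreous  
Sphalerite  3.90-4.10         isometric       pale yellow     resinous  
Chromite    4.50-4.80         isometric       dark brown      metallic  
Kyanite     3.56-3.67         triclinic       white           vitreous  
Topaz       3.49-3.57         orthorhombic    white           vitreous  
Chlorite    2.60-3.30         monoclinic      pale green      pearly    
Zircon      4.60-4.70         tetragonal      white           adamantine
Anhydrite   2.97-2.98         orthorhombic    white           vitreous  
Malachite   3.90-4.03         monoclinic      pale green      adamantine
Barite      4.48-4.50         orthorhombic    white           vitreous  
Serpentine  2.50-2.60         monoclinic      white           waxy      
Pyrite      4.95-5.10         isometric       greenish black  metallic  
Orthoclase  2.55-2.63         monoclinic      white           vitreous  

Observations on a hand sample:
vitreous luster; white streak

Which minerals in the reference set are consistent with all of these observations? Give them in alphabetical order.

Vitreous luster — only Halite, Corundum, Kyanite, Topaz, Anhydrite, Barite, Orthoclase remain.
White streak — no further eliminations.
Consistent with every observation: Anhydrite, Barite, Corundum, Halite, Kyanite, Orthoclase, Topaz.

Anhydrite, Barite, Corundum, Halite, Kyanite, Orthoclase, Topaz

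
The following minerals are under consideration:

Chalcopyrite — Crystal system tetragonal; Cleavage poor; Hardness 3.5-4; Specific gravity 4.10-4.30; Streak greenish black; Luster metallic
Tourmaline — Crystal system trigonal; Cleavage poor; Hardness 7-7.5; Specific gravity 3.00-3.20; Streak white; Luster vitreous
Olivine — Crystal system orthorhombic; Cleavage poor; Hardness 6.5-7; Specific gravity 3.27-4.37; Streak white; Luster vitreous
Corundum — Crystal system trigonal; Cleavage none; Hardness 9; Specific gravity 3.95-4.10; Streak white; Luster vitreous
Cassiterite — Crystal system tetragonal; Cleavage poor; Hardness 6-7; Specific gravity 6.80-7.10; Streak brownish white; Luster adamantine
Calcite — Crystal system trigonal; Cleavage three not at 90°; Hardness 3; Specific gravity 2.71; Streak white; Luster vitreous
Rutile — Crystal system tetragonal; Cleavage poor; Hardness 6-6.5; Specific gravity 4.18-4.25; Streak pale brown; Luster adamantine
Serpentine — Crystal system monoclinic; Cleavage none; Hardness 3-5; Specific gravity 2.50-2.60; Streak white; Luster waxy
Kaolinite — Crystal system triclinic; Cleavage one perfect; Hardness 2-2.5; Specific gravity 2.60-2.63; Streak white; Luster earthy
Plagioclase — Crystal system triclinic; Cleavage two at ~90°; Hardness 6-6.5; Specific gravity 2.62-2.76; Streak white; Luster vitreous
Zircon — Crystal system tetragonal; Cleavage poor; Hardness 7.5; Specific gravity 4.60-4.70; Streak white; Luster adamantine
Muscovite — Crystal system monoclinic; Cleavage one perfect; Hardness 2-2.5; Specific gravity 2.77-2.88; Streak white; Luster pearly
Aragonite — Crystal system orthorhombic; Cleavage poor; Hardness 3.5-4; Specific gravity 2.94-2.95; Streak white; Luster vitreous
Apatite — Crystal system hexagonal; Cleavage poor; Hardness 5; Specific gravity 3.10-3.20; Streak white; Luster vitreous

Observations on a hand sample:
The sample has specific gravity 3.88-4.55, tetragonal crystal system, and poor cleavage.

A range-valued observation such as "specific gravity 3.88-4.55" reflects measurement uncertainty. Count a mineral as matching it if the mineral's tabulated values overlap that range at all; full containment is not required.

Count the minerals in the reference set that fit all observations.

2

Specific gravity 3.88-4.55 — leaves Chalcopyrite, Olivine, Corundum, Rutile.
Tetragonal crystal system eliminates Olivine, Corundum.
Poor cleavage — every remaining candidate is consistent.
The minerals that satisfy all observations are Chalcopyrite, Rutile.
That is 2 minerals.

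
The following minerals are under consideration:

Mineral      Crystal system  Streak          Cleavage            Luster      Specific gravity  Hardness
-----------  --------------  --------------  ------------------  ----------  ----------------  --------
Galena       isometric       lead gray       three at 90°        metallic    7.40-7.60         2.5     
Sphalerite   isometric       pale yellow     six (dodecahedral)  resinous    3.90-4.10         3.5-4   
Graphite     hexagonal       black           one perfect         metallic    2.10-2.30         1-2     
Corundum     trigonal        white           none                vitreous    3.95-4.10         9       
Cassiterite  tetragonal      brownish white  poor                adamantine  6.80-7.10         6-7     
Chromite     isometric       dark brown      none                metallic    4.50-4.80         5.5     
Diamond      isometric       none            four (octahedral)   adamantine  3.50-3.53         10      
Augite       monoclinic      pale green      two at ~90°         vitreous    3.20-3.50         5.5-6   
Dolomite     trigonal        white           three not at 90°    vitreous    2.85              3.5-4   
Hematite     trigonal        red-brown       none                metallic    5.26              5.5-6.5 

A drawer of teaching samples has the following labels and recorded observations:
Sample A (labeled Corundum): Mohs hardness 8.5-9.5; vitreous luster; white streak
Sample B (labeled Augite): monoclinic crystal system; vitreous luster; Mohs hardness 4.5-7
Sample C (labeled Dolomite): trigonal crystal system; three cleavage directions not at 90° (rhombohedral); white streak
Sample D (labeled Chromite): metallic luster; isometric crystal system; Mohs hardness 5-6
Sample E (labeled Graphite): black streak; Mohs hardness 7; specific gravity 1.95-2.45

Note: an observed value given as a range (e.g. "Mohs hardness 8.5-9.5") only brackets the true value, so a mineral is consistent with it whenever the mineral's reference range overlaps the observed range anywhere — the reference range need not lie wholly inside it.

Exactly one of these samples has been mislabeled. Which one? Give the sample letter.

Sample A: all recorded properties match Corundum.
Sample B: all recorded properties match Augite.
Sample C: all recorded properties match Dolomite.
Sample D: all recorded properties match Chromite.
Sample E: Mohs hardness 7 is outside the reference for Graphite (hardness 1-2) — mislabeled.
Sample E is the mislabeled one.

E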